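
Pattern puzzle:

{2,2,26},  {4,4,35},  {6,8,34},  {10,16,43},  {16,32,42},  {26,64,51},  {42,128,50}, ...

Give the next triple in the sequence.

For the first part, each term is the sum of the two before it: 2, 4, 6, 10, 16, 26, 42 → 68.
Second part — ×2 each step: 2, 4, 8, 16, 32, 64, 128 → 256.
Third part: alternating steps +9, −1, +9, −1, …, so 26, 35, 34, 43, 42, 51, 50 → 59.
Combining the parts gives {68,256,59}.

{68,256,59}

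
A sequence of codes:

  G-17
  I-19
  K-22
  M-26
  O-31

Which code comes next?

Q-37

Letter: G, I, K, M, O → Q (letters move forward 2 places in the alphabet).
Second component: 17, 19, 22, 26, 31 → 37 (differences are 2, 3, 4, … (increasing by 1 each time)).
So the next code is Q-37.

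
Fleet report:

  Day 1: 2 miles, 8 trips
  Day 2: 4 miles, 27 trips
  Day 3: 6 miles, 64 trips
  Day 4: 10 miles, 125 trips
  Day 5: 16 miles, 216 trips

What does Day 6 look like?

Miles — each term is the sum of the two before it: 2, 4, 6, 10, 16 → 26.
Trips: perfect cubes: 2³, 3³, 4³, …, so 8, 27, 64, 125, 216 → 343.
So the next record is 26 miles, 343 trips.

26 miles, 343 trips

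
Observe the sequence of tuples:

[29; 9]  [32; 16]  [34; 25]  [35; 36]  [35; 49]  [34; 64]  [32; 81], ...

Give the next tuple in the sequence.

First coordinate goes 29, 32, 34, 35, 35, 34, 32 → 29 (differences are 3, 2, 1, … (decreasing by 1 each time)).
Second coordinate: perfect squares: 3², 4², 5², …; 9, 16, 25, 36, 49, 64, 81 → 100.
Combining the parts gives [29; 100].

[29; 100]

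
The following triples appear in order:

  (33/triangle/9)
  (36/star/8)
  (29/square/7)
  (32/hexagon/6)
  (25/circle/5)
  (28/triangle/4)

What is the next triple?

(21/star/3)

First value: alternating steps +3, −7, +3, −7, …; 33, 36, 29, 32, 25, 28 → 21.
Shape: triangle, star, square, hexagon, circle, triangle → star (repeats triangle → star → square → hexagon → circle).
Third value: −1 each step; 9, 8, 7, 6, 5, 4 → 3.
Combining the parts gives (21/star/3).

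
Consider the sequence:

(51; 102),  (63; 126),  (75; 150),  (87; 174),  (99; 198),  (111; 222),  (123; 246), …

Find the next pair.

(135; 270)

First slot: 51, 63, 75, 87, 99, 111, 123 → 135 (+12 each step).
Second slot: always 2 × the first slot, so 102, 126, 150, 174, 198, 222, 246 → 270.
Putting it together: (135; 270).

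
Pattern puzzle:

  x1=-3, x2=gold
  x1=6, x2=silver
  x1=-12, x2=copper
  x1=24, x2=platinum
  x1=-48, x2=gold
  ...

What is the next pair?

X1: ×(-2) each step, so -3, 6, -12, 24, -48 → 96.
X2: repeats gold → silver → copper → platinum, so gold, silver, copper, platinum, gold → silver.
Putting it together: x1=96, x2=silver.

x1=96, x2=silver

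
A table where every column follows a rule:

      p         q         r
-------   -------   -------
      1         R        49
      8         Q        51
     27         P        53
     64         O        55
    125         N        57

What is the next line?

Column p: perfect cubes: 1³, 2³, 3³, …, so 1, 8, 27, 64, 125 → 216.
Column q: letters move back 1 place in the alphabet; R, Q, P, O, N → M.
Column r: 49, 51, 53, 55, 57 → 59 (+2 each step).
So the next line is 216  M  59.

216  M  59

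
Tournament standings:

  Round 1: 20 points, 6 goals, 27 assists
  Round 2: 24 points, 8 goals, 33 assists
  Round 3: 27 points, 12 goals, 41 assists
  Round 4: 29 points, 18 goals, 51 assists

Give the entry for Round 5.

Points: differences are 4, 3, 2, … (decreasing by 1 each time); 20, 24, 27, 29 → 30.
For the goals, differences are 2, 4, 6, … (increasing by 2 each time): 6, 8, 12, 18 → 26.
Assists: differences are 6, 8, 10, … (increasing by 2 each time); 27, 33, 41, 51 → 63.
Combining the parts gives 30 points, 26 goals, 63 assists.

30 points, 26 goals, 63 assists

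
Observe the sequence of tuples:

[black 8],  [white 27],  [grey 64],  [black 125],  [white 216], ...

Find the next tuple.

[grey 343]

For the shade, repeats black → white → grey: black, white, grey, black, white → grey.
Second value: perfect cubes: 2³, 3³, 4³, …, so 8, 27, 64, 125, 216 → 343.
Combining the parts gives [grey 343].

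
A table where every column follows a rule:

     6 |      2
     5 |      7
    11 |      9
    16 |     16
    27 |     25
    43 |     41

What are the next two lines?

70  66; 113  107

First component goes 6, 5, 11, 16, 27, 43 → 70 → 113 (each term is the sum of the two before it).
Second component — each term is the sum of the two before it: 2, 7, 9, 16, 25, 41 → 66 → 107.
Putting the parts together: 70  66 and then 113  107.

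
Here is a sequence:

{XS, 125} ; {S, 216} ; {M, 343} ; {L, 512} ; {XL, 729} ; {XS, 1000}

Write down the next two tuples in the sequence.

{S, 1331}, {M, 1728}

Size: repeats XS → S → M → L → XL, so XS, S, M, L, XL, XS → S → M.
For the second slot, perfect cubes: 5³, 6³, 7³, …: 125, 216, 343, 512, 729, 1000 → 1331 → 1728.
Putting the parts together: {S, 1331} and then {M, 1728}.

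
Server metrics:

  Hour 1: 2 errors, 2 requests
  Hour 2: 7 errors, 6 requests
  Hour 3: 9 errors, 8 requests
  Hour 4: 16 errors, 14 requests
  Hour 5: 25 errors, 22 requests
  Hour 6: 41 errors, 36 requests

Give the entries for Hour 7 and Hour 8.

66 errors, 58 requests; 107 errors, 94 requests

Errors goes 2, 7, 9, 16, 25, 41 → 66 → 107 (each term is the sum of the two before it).
Requests: each term is the sum of the two before it; 2, 6, 8, 14, 22, 36 → 58 → 94.
So the next two lines are 66 errors, 58 requests and 107 errors, 94 requests.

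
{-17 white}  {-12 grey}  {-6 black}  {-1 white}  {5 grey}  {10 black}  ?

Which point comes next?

{16 white}

First entry: -17, -12, -6, -1, 5, 10 → 16 (alternating steps +5, +6, +5, +6, …).
Shade goes white, grey, black, white, grey, black → white (repeats white → grey → black).
Combining the parts gives {16 white}.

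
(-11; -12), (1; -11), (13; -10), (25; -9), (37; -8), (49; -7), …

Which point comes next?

First part: +12 each step; -11, 1, 13, 25, 37, 49 → 61.
Second part: -12, -11, -10, -9, -8, -7 → -6 (+1 each step).
Putting it together: (61; -6).

(61; -6)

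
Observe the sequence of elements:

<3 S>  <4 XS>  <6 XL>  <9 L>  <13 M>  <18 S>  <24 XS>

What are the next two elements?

First value goes 3, 4, 6, 9, 13, 18, 24 → 31 → 39 (differences are 1, 2, 3, … (increasing by 1 each time)).
Size: repeats S → XS → XL → L → M, so S, XS, XL, L, M, S, XS → XL → L.
So the next two elements are <31 XL> and <39 L>.

<31 XL>, <39 L>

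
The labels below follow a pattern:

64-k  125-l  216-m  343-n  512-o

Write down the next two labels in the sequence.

First component: 64, 125, 216, 343, 512 → 729 → 1000 (perfect cubes: 4³, 5³, 6³, …).
For the letter, letters move forward 1 place in the alphabet: k, l, m, n, o → p → q.
So the next two labels are 729-p and 1000-q.

729-p, 1000-q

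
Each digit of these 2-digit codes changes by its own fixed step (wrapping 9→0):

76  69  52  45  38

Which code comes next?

21

For the first digit, −1 each step, mod 10: 7, 6, 5, 4, 3 → 2.
Second digit: 6, 9, 2, 5, 8 → 1 (+3 each step, mod 10).
So the next code is 21.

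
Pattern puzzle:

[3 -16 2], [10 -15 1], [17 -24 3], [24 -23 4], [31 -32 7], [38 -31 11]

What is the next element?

[45 -40 18]

First part goes 3, 10, 17, 24, 31, 38 → 45 (+7 each step).
For the second part, alternating steps +1, −9, +1, −9, …: -16, -15, -24, -23, -32, -31 → -40.
Third part goes 2, 1, 3, 4, 7, 11 → 18 (each term is the sum of the two before it).
Putting it together: [45 -40 18].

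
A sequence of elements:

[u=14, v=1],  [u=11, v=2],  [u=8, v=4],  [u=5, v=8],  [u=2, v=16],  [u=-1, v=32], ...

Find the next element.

[u=-4, v=64]

U: 14, 11, 8, 5, 2, -1 → -4 (−3 each step).
V — ×2 each step: 1, 2, 4, 8, 16, 32 → 64.
Combining the parts gives [u=-4, v=64].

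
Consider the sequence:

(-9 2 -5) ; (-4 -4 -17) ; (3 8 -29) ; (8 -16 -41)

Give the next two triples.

First part: alternating steps +5, +7, +5, +7, …; -9, -4, 3, 8 → 15 → 20.
Second part: ×(-2) each step, so 2, -4, 8, -16 → 32 → -64.
Third part — −12 each step: -5, -17, -29, -41 → -53 → -65.
So the next two triples are (15 32 -53) and (20 -64 -65).

(15 32 -53), (20 -64 -65)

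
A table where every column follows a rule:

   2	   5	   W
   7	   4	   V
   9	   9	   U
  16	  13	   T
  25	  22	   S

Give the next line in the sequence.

First component: each term is the sum of the two before it; 2, 7, 9, 16, 25 → 41.
Second component: each term is the sum of the two before it, so 5, 4, 9, 13, 22 → 35.
For the letter, letters move back 1 place in the alphabet: W, V, U, T, S → R.
So the next line is 41  35  R.

41  35  R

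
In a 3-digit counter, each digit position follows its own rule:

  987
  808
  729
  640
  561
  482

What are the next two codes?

First digit: −1 each step, mod 10; 9, 8, 7, 6, 5, 4 → 3 → 2.
Second digit: 8, 0, 2, 4, 6, 8 → 0 → 2 (+2 each step, mod 10).
Third digit: +1 each step, mod 10, so 7, 8, 9, 0, 1, 2 → 3 → 4.
Putting the parts together: 303 and then 224.

303, 224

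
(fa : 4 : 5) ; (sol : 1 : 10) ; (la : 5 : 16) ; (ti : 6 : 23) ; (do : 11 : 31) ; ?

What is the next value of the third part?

40

Note — runs through the solfège scale do→ti: fa, sol, la, ti, do → re.
Second part: each term is the sum of the two before it; 4, 1, 5, 6, 11 → 17.
For the third part, differences are 5, 6, 7, … (increasing by 1 each time): 5, 10, 16, 23, 31 → 40.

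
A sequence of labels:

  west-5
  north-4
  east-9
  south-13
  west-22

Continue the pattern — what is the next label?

Direction: repeats west → north → east → south, so west, north, east, south, west → north.
Second component goes 5, 4, 9, 13, 22 → 35 (each term is the sum of the two before it).
Putting it together: north-35.

north-35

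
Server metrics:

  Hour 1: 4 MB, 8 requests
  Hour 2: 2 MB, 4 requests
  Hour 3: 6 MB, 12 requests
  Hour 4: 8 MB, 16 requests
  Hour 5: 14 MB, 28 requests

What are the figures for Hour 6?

22 MB, 44 requests

For the MB, each term is the sum of the two before it: 4, 2, 6, 8, 14 → 22.
Requests goes 8, 4, 12, 16, 28 → 44 (always 2 × the MB).
Putting it together: 22 MB, 44 requests.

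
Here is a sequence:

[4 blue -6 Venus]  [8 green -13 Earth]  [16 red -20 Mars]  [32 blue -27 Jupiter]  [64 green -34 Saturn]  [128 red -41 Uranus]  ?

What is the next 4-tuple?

[256 blue -48 Neptune]

First coordinate: 4, 8, 16, 32, 64, 128 → 256 (×2 each step).
Colour — repeats blue → green → red: blue, green, red, blue, green, red → blue.
Third coordinate: −7 each step, so -6, -13, -20, -27, -34, -41 → -48.
Planet: runs through the planets Mercury→Neptune, so Venus, Earth, Mars, Jupiter, Saturn, Uranus → Neptune.
Combining the parts gives [256 blue -48 Neptune].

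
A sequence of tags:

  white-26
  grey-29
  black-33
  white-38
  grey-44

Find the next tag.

For the shade, repeats white → grey → black: white, grey, black, white, grey → black.
Second component: differences are 3, 4, 5, … (increasing by 1 each time); 26, 29, 33, 38, 44 → 51.
Combining the parts gives black-51.

black-51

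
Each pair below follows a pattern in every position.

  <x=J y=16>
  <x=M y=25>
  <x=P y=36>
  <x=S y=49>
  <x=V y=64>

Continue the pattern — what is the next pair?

For the x, letters move forward 3 places in the alphabet: J, M, P, S, V → Y.
Y — perfect squares: 4², 5², 6², …: 16, 25, 36, 49, 64 → 81.
Putting it together: <x=Y y=81>.

<x=Y y=81>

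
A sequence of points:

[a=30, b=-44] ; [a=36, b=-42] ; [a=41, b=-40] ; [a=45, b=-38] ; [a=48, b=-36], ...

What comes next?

A: 30, 36, 41, 45, 48 → 50 (differences are 6, 5, 4, … (decreasing by 1 each time)).
B: +2 each step, so -44, -42, -40, -38, -36 → -34.
Combining the parts gives [a=50, b=-34].

[a=50, b=-34]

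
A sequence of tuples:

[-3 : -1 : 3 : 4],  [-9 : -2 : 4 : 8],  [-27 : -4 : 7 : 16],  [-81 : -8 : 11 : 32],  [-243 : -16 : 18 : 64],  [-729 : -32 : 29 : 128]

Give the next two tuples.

For the first value, ×3 each step: -3, -9, -27, -81, -243, -729 → -2187 → -6561.
Second value: ×2 each step, so -1, -2, -4, -8, -16, -32 → -64 → -128.
Third value: each term is the sum of the two before it, so 3, 4, 7, 11, 18, 29 → 47 → 76.
Fourth value: ×2 each step, so 4, 8, 16, 32, 64, 128 → 256 → 512.
Putting the parts together: [-2187 : -64 : 47 : 256] and then [-6561 : -128 : 76 : 512].

[-2187 : -64 : 47 : 256], [-6561 : -128 : 76 : 512]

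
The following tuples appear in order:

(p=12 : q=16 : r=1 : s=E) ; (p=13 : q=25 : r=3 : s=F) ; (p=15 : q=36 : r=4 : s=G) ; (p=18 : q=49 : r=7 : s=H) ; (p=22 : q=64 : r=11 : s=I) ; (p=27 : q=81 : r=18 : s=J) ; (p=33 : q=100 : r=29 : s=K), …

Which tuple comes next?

P — differences are 1, 2, 3, … (increasing by 1 each time): 12, 13, 15, 18, 22, 27, 33 → 40.
Q: 16, 25, 36, 49, 64, 81, 100 → 121 (perfect squares: 4², 5², 6², …).
R: each term is the sum of the two before it, so 1, 3, 4, 7, 11, 18, 29 → 47.
For the s, letters move forward 1 place in the alphabet: E, F, G, H, I, J, K → L.
So the next tuple is (p=40 : q=121 : r=47 : s=L).

(p=40 : q=121 : r=47 : s=L)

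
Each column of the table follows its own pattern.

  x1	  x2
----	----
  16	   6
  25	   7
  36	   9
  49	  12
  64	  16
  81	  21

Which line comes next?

Column x1: 16, 25, 36, 49, 64, 81 → 100 (perfect squares: 4², 5², 6², …).
Column x2: 6, 7, 9, 12, 16, 21 → 27 (differences are 1, 2, 3, … (increasing by 1 each time)).
Combining the parts gives 100  27.

100  27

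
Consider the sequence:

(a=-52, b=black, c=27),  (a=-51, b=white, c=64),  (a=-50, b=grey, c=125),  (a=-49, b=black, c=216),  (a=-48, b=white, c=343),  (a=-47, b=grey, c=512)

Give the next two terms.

(a=-46, b=black, c=729), (a=-45, b=white, c=1000)

A: +1 each step; -52, -51, -50, -49, -48, -47 → -46 → -45.
B — repeats black → white → grey: black, white, grey, black, white, grey → black → white.
C: 27, 64, 125, 216, 343, 512 → 729 → 1000 (perfect cubes: 3³, 4³, 5³, …).
So the next two terms are (a=-46, b=black, c=729) and (a=-45, b=white, c=1000).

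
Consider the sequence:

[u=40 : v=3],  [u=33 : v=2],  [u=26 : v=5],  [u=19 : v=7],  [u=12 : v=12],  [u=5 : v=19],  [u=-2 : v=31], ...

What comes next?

U goes 40, 33, 26, 19, 12, 5, -2 → -9 (−7 each step).
For the v, each term is the sum of the two before it: 3, 2, 5, 7, 12, 19, 31 → 50.
Putting it together: [u=-9 : v=50].

[u=-9 : v=50]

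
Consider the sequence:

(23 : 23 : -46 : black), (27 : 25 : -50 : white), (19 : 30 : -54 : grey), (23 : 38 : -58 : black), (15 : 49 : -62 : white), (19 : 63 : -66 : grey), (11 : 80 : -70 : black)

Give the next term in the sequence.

First value goes 23, 27, 19, 23, 15, 19, 11 → 15 (alternating steps +4, −8, +4, −8, …).
Second value — differences are 2, 5, 8, … (increasing by 3 each time): 23, 25, 30, 38, 49, 63, 80 → 100.
Third value goes -46, -50, -54, -58, -62, -66, -70 → -74 (−4 each step).
Shade: black, white, grey, black, white, grey, black → white (repeats black → white → grey).
Putting it together: (15 : 100 : -74 : white).

(15 : 100 : -74 : white)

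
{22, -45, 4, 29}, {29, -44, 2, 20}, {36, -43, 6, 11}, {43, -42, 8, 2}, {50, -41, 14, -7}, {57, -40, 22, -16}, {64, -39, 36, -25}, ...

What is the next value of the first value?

First value: +7 each step; 22, 29, 36, 43, 50, 57, 64 → 71.
Second value — +1 each step: -45, -44, -43, -42, -41, -40, -39 → -38.
Third value — each term is the sum of the two before it: 4, 2, 6, 8, 14, 22, 36 → 58.
Fourth value: −9 each step; 29, 20, 11, 2, -7, -16, -25 → -34.

71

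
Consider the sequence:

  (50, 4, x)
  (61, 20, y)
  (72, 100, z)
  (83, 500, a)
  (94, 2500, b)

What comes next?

First coordinate: +11 each step, so 50, 61, 72, 83, 94 → 105.
Second coordinate goes 4, 20, 100, 500, 2500 → 12500 (×5 each step).
Letter: x, y, z, a, b → c (letters move forward 1 place in the alphabet, wrapping Z→A).
Combining the parts gives (105, 12500, c).

(105, 12500, c)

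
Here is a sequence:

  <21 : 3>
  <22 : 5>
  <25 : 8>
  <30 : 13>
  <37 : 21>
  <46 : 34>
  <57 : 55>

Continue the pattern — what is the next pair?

First component goes 21, 22, 25, 30, 37, 46, 57 → 70 (differences are 1, 3, 5, … (increasing by 2 each time)).
Second component: each term is the sum of the two before it, so 3, 5, 8, 13, 21, 34, 55 → 89.
Putting it together: <70 : 89>.

<70 : 89>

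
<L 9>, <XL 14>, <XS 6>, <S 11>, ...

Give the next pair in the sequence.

Size: runs through clothing sizes XS→XL, so L, XL, XS, S → M.
Second coordinate — alternating steps +5, −8, +5, −8, …: 9, 14, 6, 11 → 3.
Putting it together: <M 3>.

<M 3>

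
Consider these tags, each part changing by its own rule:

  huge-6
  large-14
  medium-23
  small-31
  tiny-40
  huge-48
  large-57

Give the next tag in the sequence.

Size: repeats huge → large → medium → small → tiny; huge, large, medium, small, tiny, huge, large → medium.
Second component: alternating steps +8, +9, +8, +9, …; 6, 14, 23, 31, 40, 48, 57 → 65.
So the next tag is medium-65.

medium-65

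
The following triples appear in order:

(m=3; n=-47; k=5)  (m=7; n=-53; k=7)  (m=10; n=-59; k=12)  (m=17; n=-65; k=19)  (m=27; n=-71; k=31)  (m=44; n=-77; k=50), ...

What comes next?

For the m, each term is the sum of the two before it: 3, 7, 10, 17, 27, 44 → 71.
N — −6 each step: -47, -53, -59, -65, -71, -77 → -83.
K — each term is the sum of the two before it: 5, 7, 12, 19, 31, 50 → 81.
Putting it together: (m=71; n=-83; k=81).

(m=71; n=-83; k=81)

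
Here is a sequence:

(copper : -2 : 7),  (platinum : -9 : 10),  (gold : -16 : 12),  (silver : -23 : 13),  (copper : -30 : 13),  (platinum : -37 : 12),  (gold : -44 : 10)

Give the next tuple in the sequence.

Metal: copper, platinum, gold, silver, copper, platinum, gold → silver (repeats copper → platinum → gold → silver).
For the second coordinate, −7 each step: -2, -9, -16, -23, -30, -37, -44 → -51.
Third coordinate: 7, 10, 12, 13, 13, 12, 10 → 7 (differences are 3, 2, 1, … (decreasing by 1 each time)).
Combining the parts gives (silver : -51 : 7).

(silver : -51 : 7)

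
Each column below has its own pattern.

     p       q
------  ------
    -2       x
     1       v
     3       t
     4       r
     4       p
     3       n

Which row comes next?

Column p — differences are 3, 2, 1, … (decreasing by 1 each time): -2, 1, 3, 4, 4, 3 → 1.
Column q: x, v, t, r, p, n → l (letters move back 2 places in the alphabet).
So the next row is 1  l.

1  l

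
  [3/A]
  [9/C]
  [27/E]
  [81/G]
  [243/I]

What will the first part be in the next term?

First part — ×3 each step: 3, 9, 27, 81, 243 → 729.

729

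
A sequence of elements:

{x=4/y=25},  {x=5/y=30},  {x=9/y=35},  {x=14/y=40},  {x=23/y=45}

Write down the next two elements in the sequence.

{x=37/y=50}, {x=60/y=55}

X — each term is the sum of the two before it: 4, 5, 9, 14, 23 → 37 → 60.
Y — +5 each step: 25, 30, 35, 40, 45 → 50 → 55.
Putting the parts together: {x=37/y=50} and then {x=60/y=55}.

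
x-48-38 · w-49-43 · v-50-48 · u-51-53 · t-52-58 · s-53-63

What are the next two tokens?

r-54-68 then q-55-73

For the letter, letters move back 1 place in the alphabet: x, w, v, u, t, s → r → q.
Second component: +1 each step, so 48, 49, 50, 51, 52, 53 → 54 → 55.
Third component: +5 each step, so 38, 43, 48, 53, 58, 63 → 68 → 73.
So the next two tokens are r-54-68 and q-55-73.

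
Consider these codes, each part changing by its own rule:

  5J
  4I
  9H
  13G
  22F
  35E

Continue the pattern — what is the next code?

First component goes 5, 4, 9, 13, 22, 35 → 57 (each term is the sum of the two before it).
Letter — letters move back 1 place in the alphabet: J, I, H, G, F, E → D.
Combining the parts gives 57D.

57D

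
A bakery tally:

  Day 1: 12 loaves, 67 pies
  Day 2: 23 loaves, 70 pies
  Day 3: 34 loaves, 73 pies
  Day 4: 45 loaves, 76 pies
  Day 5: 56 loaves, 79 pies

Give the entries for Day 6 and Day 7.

Loaves — +11 each step: 12, 23, 34, 45, 56 → 67 → 78.
Pies — +3 each step: 67, 70, 73, 76, 79 → 82 → 85.
So the next two lines are 67 loaves, 82 pies and 78 loaves, 85 pies.

67 loaves, 82 pies; 78 loaves, 85 pies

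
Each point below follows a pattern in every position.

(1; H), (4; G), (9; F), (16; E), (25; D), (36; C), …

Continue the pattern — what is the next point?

First part: perfect squares: 1², 2², 3², …, so 1, 4, 9, 16, 25, 36 → 49.
For the letter, letters move back 1 place in the alphabet: H, G, F, E, D, C → B.
Putting it together: (49; B).

(49; B)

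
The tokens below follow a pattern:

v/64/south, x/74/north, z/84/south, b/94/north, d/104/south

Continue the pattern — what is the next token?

f/114/north

Letter: v, x, z, b, d → f (letters move forward 2 places in the alphabet, wrapping Z→A).
Second component: +10 each step; 64, 74, 84, 94, 104 → 114.
Direction: alternates south ↔ north, so south, north, south, north, south → north.
Putting it together: f/114/north.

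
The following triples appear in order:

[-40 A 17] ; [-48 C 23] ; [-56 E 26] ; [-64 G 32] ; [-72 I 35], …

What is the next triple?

[-80 K 41]

First part: −8 each step, so -40, -48, -56, -64, -72 → -80.
Letter goes A, C, E, G, I → K (letters move forward 2 places in the alphabet).
Third part — alternating steps +6, +3, +6, +3, …: 17, 23, 26, 32, 35 → 41.
Putting it together: [-80 K 41].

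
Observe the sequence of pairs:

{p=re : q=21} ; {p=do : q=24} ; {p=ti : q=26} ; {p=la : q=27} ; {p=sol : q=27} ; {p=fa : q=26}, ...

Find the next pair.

P: runs backward through the solfège scale do→ti; re, do, ti, la, sol, fa → mi.
Q — differences are 3, 2, 1, … (decreasing by 1 each time): 21, 24, 26, 27, 27, 26 → 24.
Putting it together: {p=mi : q=24}.

{p=mi : q=24}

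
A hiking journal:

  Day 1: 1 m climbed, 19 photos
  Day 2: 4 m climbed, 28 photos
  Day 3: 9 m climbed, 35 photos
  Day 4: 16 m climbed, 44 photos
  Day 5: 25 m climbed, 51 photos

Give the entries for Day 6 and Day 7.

36 m climbed, 60 photos; 49 m climbed, 67 photos

M climbed: perfect squares: 1², 2², 3², …; 1, 4, 9, 16, 25 → 36 → 49.
Photos — alternating steps +9, +7, +9, +7, …: 19, 28, 35, 44, 51 → 60 → 67.
So the next two rows are 36 m climbed, 60 photos and 49 m climbed, 67 photos.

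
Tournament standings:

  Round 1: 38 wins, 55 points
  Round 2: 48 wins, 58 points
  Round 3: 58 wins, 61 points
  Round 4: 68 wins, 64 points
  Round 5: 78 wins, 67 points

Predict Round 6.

Wins: +10 each step; 38, 48, 58, 68, 78 → 88.
Points: 55, 58, 61, 64, 67 → 70 (+3 each step).
Putting it together: 88 wins, 70 points.

88 wins, 70 points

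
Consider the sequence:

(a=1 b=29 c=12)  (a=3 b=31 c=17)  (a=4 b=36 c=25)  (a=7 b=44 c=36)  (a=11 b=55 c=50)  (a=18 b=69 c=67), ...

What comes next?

(a=29 b=86 c=87)

A: each term is the sum of the two before it; 1, 3, 4, 7, 11, 18 → 29.
B goes 29, 31, 36, 44, 55, 69 → 86 (differences are 2, 5, 8, … (increasing by 3 each time)).
C: differences are 5, 8, 11, … (increasing by 3 each time), so 12, 17, 25, 36, 50, 67 → 87.
Combining the parts gives (a=29 b=86 c=87).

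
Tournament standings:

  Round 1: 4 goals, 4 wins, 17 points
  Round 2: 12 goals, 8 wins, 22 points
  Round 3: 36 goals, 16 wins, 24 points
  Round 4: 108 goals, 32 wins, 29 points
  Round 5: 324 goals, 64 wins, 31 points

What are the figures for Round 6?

972 goals, 128 wins, 36 points

Goals: ×3 each step, so 4, 12, 36, 108, 324 → 972.
Wins: ×2 each step; 4, 8, 16, 32, 64 → 128.
Points: alternating steps +5, +2, +5, +2, …; 17, 22, 24, 29, 31 → 36.
Putting it together: 972 goals, 128 wins, 36 points.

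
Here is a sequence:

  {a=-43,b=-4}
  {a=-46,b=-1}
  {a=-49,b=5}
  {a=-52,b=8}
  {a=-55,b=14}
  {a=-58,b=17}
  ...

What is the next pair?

A — −3 each step: -43, -46, -49, -52, -55, -58 → -61.
B goes -4, -1, 5, 8, 14, 17 → 23 (alternating steps +3, +6, +3, +6, …).
So the next pair is {a=-61,b=23}.

{a=-61,b=23}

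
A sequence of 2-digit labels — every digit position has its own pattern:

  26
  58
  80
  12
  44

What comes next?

First digit: +3 each step, mod 10; 2, 5, 8, 1, 4 → 7.
Second digit: +2 each step, mod 10; 6, 8, 0, 2, 4 → 6.
Putting it together: 76.

76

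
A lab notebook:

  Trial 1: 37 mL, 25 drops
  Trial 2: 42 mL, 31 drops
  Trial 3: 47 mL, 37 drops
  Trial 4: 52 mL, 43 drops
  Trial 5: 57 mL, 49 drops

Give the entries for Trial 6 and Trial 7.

ML: +5 each step, so 37, 42, 47, 52, 57 → 62 → 67.
Drops: +6 each step, so 25, 31, 37, 43, 49 → 55 → 61.
Putting the parts together: 62 mL, 55 drops and then 67 mL, 61 drops.

62 mL, 55 drops; 67 mL, 61 drops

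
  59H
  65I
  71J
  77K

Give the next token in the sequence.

83L

First component: +6 each step; 59, 65, 71, 77 → 83.
Letter goes H, I, J, K → L (letters move forward 1 place in the alphabet).
So the next token is 83L.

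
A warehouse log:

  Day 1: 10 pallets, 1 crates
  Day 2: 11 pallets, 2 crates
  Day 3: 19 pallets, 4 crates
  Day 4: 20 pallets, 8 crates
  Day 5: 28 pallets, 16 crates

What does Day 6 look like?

Pallets: 10, 11, 19, 20, 28 → 29 (alternating steps +1, +8, +1, +8, …).
Crates — ×2 each step: 1, 2, 4, 8, 16 → 32.
So the next row is 29 pallets, 32 crates.

29 pallets, 32 crates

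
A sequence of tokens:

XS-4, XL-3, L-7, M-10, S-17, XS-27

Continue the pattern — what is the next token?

Size: XS, XL, L, M, S, XS → XL (repeats XS → XL → L → M → S).
Second component goes 4, 3, 7, 10, 17, 27 → 44 (each term is the sum of the two before it).
So the next token is XL-44.

XL-44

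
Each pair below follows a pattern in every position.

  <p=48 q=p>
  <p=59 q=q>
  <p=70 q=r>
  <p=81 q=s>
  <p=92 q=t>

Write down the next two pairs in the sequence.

P: 48, 59, 70, 81, 92 → 103 → 114 (+11 each step).
Q goes p, q, r, s, t → u → v (letters move forward 1 place in the alphabet).
So the next two pairs are <p=103 q=u> and <p=114 q=v>.

<p=103 q=u>, <p=114 q=v>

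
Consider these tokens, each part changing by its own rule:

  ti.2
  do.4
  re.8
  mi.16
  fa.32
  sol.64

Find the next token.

la.128

Note goes ti, do, re, mi, fa, sol → la (runs through the solfège scale do→ti).
Second component — ×2 each step: 2, 4, 8, 16, 32, 64 → 128.
Putting it together: la.128.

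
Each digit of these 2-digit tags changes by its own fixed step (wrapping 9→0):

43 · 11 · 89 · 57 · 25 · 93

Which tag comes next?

First digit: −3 each step, mod 10; 4, 1, 8, 5, 2, 9 → 6.
Second digit: 3, 1, 9, 7, 5, 3 → 1 (−2 each step, mod 10).
Combining the parts gives 61.

61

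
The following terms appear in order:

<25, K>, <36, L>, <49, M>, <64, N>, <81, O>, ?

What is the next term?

For the first slot, perfect squares: 5², 6², 7², …: 25, 36, 49, 64, 81 → 100.
Letter goes K, L, M, N, O → P (letters move forward 1 place in the alphabet).
So the next term is <100, P>.

<100, P>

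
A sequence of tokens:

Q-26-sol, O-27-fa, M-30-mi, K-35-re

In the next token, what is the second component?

Letter: letters move back 2 places in the alphabet; Q, O, M, K → I.
Second component — differences are 1, 3, 5, … (increasing by 2 each time): 26, 27, 30, 35 → 42.
For the note, runs backward through the solfège scale do→ti: sol, fa, mi, re → do.

42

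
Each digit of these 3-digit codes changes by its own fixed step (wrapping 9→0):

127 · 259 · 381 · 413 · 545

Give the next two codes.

677 then 709

First digit: +1 each step, mod 10; 1, 2, 3, 4, 5 → 6 → 7.
For the second digit, +3 each step, mod 10: 2, 5, 8, 1, 4 → 7 → 0.
Third digit: 7, 9, 1, 3, 5 → 7 → 9 (+2 each step, mod 10).
So the next two codes are 677 and 709.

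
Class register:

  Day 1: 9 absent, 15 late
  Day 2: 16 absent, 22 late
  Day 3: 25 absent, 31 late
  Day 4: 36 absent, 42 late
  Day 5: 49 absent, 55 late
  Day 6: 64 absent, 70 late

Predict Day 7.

81 absent, 87 late

Absent: 9, 16, 25, 36, 49, 64 → 81 (perfect squares: 3², 4², 5², …).
Late goes 15, 22, 31, 42, 55, 70 → 87 (always 6 more than the absent).
Combining the parts gives 81 absent, 87 late.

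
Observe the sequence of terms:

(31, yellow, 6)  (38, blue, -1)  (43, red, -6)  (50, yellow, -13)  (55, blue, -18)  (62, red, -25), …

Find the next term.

(67, yellow, -30)

First value: 31, 38, 43, 50, 55, 62 → 67 (alternating steps +7, +5, +7, +5, …).
For the colour, repeats yellow → blue → red: yellow, blue, red, yellow, blue, red → yellow.
Third value goes 6, -1, -6, -13, -18, -25 → -30 (together with the first value always sums to 37).
So the next term is (67, yellow, -30).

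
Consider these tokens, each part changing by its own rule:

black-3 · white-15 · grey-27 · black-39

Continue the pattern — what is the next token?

white-51

Shade goes black, white, grey, black → white (repeats black → white → grey).
For the second component, +12 each step: 3, 15, 27, 39 → 51.
So the next token is white-51.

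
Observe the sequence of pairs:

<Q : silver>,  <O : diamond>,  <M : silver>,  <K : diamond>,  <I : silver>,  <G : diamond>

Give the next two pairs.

Letter goes Q, O, M, K, I, G → E → C (letters move back 2 places in the alphabet).
Rank: alternates silver ↔ diamond, so silver, diamond, silver, diamond, silver, diamond → silver → diamond.
Putting the parts together: <E : silver> and then <C : diamond>.

<E : silver>, <C : diamond>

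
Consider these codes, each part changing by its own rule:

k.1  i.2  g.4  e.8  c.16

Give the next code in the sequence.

a.32

Letter — letters move back 2 places in the alphabet: k, i, g, e, c → a.
For the second component, ×2 each step: 1, 2, 4, 8, 16 → 32.
So the next code is a.32.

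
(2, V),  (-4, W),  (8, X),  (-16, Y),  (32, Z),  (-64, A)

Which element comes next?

(128, B)

First entry goes 2, -4, 8, -16, 32, -64 → 128 (×(-2) each step).
Letter goes V, W, X, Y, Z, A → B (letters move forward 1 place in the alphabet, wrapping Z→A).
Combining the parts gives (128, B).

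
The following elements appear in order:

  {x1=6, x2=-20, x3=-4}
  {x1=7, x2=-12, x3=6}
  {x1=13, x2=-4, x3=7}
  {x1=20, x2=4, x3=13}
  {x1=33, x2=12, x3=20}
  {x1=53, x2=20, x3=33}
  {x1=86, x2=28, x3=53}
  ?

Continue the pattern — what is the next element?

{x1=139, x2=36, x3=86}

X1: 6, 7, 13, 20, 33, 53, 86 → 139 (each term is the sum of the two before it).
X2: +8 each step, so -20, -12, -4, 4, 12, 20, 28 → 36.
X3: always the previous value of the x1; -4, 6, 7, 13, 20, 33, 53 → 86.
So the next element is {x1=139, x2=36, x3=86}.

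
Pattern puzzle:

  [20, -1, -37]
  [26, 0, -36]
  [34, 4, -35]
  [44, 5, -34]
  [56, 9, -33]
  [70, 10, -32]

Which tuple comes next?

First value — differences are 6, 8, 10, … (increasing by 2 each time): 20, 26, 34, 44, 56, 70 → 86.
Second value — alternating steps +1, +4, +1, +4, …: -1, 0, 4, 5, 9, 10 → 14.
For the third value, +1 each step: -37, -36, -35, -34, -33, -32 → -31.
Putting it together: [86, 14, -31].

[86, 14, -31]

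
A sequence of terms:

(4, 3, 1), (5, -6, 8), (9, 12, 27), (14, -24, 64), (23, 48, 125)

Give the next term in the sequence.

(37, -96, 216)

First component — each term is the sum of the two before it: 4, 5, 9, 14, 23 → 37.
Second component: ×(-2) each step; 3, -6, 12, -24, 48 → -96.
Third component: perfect cubes: 1³, 2³, 3³, …; 1, 8, 27, 64, 125 → 216.
Combining the parts gives (37, -96, 216).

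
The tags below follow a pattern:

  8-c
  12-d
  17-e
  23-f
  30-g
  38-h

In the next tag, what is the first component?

47

First component: differences are 4, 5, 6, … (increasing by 1 each time), so 8, 12, 17, 23, 30, 38 → 47.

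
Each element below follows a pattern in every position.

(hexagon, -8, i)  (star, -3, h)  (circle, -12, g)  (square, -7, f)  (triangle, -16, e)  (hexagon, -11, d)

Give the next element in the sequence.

Shape — repeats hexagon → star → circle → square → triangle: hexagon, star, circle, square, triangle, hexagon → star.
Second component goes -8, -3, -12, -7, -16, -11 → -20 (alternating steps +5, −9, +5, −9, …).
Letter: letters move back 1 place in the alphabet; i, h, g, f, e, d → c.
So the next element is (star, -20, c).

(star, -20, c)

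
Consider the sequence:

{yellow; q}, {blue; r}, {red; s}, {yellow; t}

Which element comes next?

For the colour, repeats yellow → blue → red: yellow, blue, red, yellow → blue.
Letter goes q, r, s, t → u (letters move forward 1 place in the alphabet).
Combining the parts gives {blue; u}.

{blue; u}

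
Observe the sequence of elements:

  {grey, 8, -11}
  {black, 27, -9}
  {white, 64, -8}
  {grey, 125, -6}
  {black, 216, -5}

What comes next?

Shade: repeats grey → black → white, so grey, black, white, grey, black → white.
Second component: perfect cubes: 2³, 3³, 4³, …, so 8, 27, 64, 125, 216 → 343.
Third component: -11, -9, -8, -6, -5 → -3 (alternating steps +2, +1, +2, +1, …).
Putting it together: {white, 343, -3}.

{white, 343, -3}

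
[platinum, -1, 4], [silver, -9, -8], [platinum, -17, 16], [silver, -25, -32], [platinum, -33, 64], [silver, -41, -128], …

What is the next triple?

Metal: platinum, silver, platinum, silver, platinum, silver → platinum (alternates platinum ↔ silver).
Second coordinate: -1, -9, -17, -25, -33, -41 → -49 (−8 each step).
Third coordinate goes 4, -8, 16, -32, 64, -128 → 256 (×(-2) each step).
Putting it together: [platinum, -49, 256].

[platinum, -49, 256]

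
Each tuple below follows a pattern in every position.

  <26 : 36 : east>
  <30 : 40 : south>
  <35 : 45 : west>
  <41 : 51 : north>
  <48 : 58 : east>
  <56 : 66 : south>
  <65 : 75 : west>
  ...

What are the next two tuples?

First value: 26, 30, 35, 41, 48, 56, 65 → 75 → 86 (differences are 4, 5, 6, … (increasing by 1 each time)).
Second value — always 10 more than the first value: 36, 40, 45, 51, 58, 66, 75 → 85 → 96.
Direction: east, south, west, north, east, south, west → north → east (repeats east → south → west → north).
Putting the parts together: <75 : 85 : north> and then <86 : 96 : east>.

<75 : 85 : north>, <86 : 96 : east>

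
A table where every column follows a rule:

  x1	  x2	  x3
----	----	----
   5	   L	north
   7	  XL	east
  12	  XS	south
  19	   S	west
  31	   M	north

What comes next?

Column x1: each term is the sum of the two before it, so 5, 7, 12, 19, 31 → 50.
Column x2 goes L, XL, XS, S, M → L (runs through clothing sizes XS→XL).
Column x3 — repeats north → east → south → west: north, east, south, west, north → east.
Putting it together: 50  L  east.

50  L  east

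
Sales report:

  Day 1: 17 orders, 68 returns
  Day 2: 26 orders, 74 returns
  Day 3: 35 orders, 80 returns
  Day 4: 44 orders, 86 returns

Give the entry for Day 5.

Orders: 17, 26, 35, 44 → 53 (+9 each step).
Returns — +6 each step: 68, 74, 80, 86 → 92.
Putting it together: 53 orders, 92 returns.

53 orders, 92 returns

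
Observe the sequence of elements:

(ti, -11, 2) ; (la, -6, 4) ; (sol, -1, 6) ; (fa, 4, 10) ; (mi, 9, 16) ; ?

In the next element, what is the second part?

14

Second part — +5 each step: -11, -6, -1, 4, 9 → 14.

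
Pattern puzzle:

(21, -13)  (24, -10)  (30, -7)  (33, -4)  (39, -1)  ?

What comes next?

(42, 2)

First component: 21, 24, 30, 33, 39 → 42 (alternating steps +3, +6, +3, +6, …).
Second component goes -13, -10, -7, -4, -1 → 2 (+3 each step).
So the next point is (42, 2).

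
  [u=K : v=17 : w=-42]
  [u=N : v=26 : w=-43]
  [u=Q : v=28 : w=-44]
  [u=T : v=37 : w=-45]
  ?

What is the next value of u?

W

U — letters move forward 3 places in the alphabet: K, N, Q, T → W.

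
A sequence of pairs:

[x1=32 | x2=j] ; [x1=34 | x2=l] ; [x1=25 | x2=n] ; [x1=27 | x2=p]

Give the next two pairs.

[x1=18 | x2=r], [x1=20 | x2=t]

X1: alternating steps +2, −9, +2, −9, …, so 32, 34, 25, 27 → 18 → 20.
X2 goes j, l, n, p → r → t (letters move forward 2 places in the alphabet).
So the next two pairs are [x1=18 | x2=r] and [x1=20 | x2=t].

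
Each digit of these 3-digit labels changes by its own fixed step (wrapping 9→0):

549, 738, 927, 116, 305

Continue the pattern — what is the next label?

For the first digit, +2 each step, mod 10: 5, 7, 9, 1, 3 → 5.
Second digit: 4, 3, 2, 1, 0 → 9 (−1 each step, mod 10).
Third digit: 9, 8, 7, 6, 5 → 4 (−1 each step, mod 10).
Putting it together: 594.

594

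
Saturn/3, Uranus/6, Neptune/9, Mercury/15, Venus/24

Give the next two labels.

Earth/39 then Mars/63

Planet — runs through the planets Mercury→Neptune: Saturn, Uranus, Neptune, Mercury, Venus → Earth → Mars.
For the second component, each term is the sum of the two before it: 3, 6, 9, 15, 24 → 39 → 63.
Putting the parts together: Earth/39 and then Mars/63.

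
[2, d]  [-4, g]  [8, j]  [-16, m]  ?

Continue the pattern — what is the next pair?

[32, p]

First coordinate: 2, -4, 8, -16 → 32 (×(-2) each step).
Letter: letters move forward 3 places in the alphabet, so d, g, j, m → p.
Putting it together: [32, p].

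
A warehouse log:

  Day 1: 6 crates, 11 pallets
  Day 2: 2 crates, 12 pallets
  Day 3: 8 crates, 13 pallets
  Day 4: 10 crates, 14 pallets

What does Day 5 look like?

Crates — each term is the sum of the two before it: 6, 2, 8, 10 → 18.
Pallets — +1 each step: 11, 12, 13, 14 → 15.
Putting it together: 18 crates, 15 pallets.

18 crates, 15 pallets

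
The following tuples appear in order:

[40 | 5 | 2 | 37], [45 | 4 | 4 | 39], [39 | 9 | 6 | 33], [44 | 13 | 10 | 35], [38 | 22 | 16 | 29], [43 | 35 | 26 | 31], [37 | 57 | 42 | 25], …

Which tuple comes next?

[42 | 92 | 68 | 27]

For the first component, alternating steps +5, −6, +5, −6, …: 40, 45, 39, 44, 38, 43, 37 → 42.
Second component — each term is the sum of the two before it: 5, 4, 9, 13, 22, 35, 57 → 92.
Third component: each term is the sum of the two before it; 2, 4, 6, 10, 16, 26, 42 → 68.
Fourth component: alternating steps +2, −6, +2, −6, …; 37, 39, 33, 35, 29, 31, 25 → 27.
Combining the parts gives [42 | 92 | 68 | 27].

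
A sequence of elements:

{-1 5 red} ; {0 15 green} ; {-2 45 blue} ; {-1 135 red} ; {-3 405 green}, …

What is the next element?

First part: alternating steps +1, −2, +1, −2, …, so -1, 0, -2, -1, -3 → -2.
Second part goes 5, 15, 45, 135, 405 → 1215 (×3 each step).
Colour: repeats red → green → blue, so red, green, blue, red, green → blue.
Combining the parts gives {-2 1215 blue}.

{-2 1215 blue}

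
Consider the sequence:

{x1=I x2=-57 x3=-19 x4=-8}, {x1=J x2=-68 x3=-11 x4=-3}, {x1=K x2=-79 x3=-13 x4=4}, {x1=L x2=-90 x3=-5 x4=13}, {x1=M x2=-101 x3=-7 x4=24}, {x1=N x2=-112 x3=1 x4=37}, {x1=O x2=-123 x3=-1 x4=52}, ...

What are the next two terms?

For the x1, letters move forward 1 place in the alphabet: I, J, K, L, M, N, O → P → Q.
X2: −11 each step, so -57, -68, -79, -90, -101, -112, -123 → -134 → -145.
For the x3, alternating steps +8, −2, +8, −2, …: -19, -11, -13, -5, -7, 1, -1 → 7 → 5.
X4: differences are 5, 7, 9, … (increasing by 2 each time), so -8, -3, 4, 13, 24, 37, 52 → 69 → 88.
Putting the parts together: {x1=P x2=-134 x3=7 x4=69} and then {x1=Q x2=-145 x3=5 x4=88}.

{x1=P x2=-134 x3=7 x4=69}, {x1=Q x2=-145 x3=5 x4=88}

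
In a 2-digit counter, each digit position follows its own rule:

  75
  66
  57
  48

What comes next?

First digit: 7, 6, 5, 4 → 3 (−1 each step, mod 10).
Second digit: 5, 6, 7, 8 → 9 (+1 each step, mod 10).
Putting it together: 39.

39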